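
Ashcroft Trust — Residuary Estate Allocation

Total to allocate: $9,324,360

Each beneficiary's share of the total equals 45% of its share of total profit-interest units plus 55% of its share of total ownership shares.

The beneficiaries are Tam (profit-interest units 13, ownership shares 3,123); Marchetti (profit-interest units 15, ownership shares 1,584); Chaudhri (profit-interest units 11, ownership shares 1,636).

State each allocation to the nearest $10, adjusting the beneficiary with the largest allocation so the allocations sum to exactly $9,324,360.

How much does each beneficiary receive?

Tam: $3,923,640; Marchetti: $2,894,520; Chaudhri: $2,506,200

Totals — profit-interest units 39, ownership shares 6,343.
Combined weights (45% profit-interest units + 55% ownership shares): Tam 0.4208; Marchetti 0.3104; Chaudhri 0.2688.
Raw shares: Tam 3,923,640.12; Marchetti 2,894,516.14; Chaudhri 2,506,203.74.
After rounding ($10): Tam $3,923,640; Marchetti $2,894,520; Chaudhri $2,506,200. Sum = $9,324,360.
Sum already equals the total — no adjustment.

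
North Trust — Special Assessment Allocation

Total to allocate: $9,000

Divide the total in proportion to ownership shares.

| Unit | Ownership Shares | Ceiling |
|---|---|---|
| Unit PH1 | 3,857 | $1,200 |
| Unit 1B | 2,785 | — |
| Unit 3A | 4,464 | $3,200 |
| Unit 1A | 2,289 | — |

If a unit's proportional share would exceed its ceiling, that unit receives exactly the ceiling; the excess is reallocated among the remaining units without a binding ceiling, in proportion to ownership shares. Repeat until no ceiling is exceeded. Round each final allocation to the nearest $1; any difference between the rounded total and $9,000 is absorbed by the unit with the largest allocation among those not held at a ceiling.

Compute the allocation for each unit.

Sum of ownership shares: 13,395.
Proportional shares (ignoring caps): Unit PH1 2,591.49; Unit 1B 1,871.22; Unit 3A 2,999.33; Unit 1A 1,537.96.
Capped: Unit PH1 ($1,200); remaining pool $7,800 reallocated over remaining ownership shares 9,538.
Capped: Unit 3A ($3,200); remaining pool $4,600 reallocated over remaining ownership shares 5,074.
Redistributed shares: Unit 1B 2,524.83 → $2,525; Unit 1A 2,075.17 → $2,075.

Unit PH1: $1,200; Unit 1B: $2,525; Unit 3A: $3,200; Unit 1A: $2,075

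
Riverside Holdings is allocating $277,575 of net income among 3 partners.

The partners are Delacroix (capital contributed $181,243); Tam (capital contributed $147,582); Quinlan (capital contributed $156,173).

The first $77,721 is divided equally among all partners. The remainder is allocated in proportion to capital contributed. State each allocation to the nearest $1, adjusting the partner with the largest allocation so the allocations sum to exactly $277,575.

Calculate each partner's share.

First tranche $77,721 split equally: $25,907 each.
Remainder $199,854 by capital contributed (total 484,998): Delacroix 74,685.13 → $74,685; Tam 60,814.38 → $60,814; Quinlan 64,354.49 → $64,354.
Rounding difference +$1 on remainder applied to Delacroix.
Totals: Delacroix $25,907 + $74,686 = $100,593; Tam $25,907 + $60,814 = $86,721; Quinlan $25,907 + $64,354 = $90,261.

Delacroix: $100,593; Tam: $86,721; Quinlan: $90,261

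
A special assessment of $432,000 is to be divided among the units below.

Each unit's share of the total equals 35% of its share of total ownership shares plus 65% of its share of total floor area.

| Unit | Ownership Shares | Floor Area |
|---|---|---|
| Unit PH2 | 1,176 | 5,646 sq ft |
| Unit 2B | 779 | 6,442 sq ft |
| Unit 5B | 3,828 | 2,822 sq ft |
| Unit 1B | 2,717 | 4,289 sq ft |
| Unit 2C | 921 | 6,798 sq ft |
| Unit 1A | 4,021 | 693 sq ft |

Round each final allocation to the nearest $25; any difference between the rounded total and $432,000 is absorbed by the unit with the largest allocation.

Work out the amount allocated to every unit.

Totals — ownership shares 13,442, floor area 26,690.
Composite weights (35% ownership shares + 65% floor area): Unit PH2 0.1681; Unit 2B 0.1772; Unit 5B 0.1684; Unit 1B 0.1752; Unit 2C 0.1895; Unit 1A 0.1216.
Proportional shares: Unit PH2 72,628.44; Unit 2B 76,537.40; Unit 5B 72,748.27; Unit 1B 75,685.39; Unit 2C 81,880.07; Unit 1A 52,520.43.
After rounding ($25): Unit PH2 $72,625; Unit 2B $76,525; Unit 5B $72,750; Unit 1B $75,675; Unit 2C $81,875; Unit 1A $52,525. Sum = $431,975.
Difference $432,000 − $431,975 = +$25 applied to largest allocation (Unit 2C): Unit 2C becomes $81,900.

Unit PH2: $72,625; Unit 2B: $76,525; Unit 5B: $72,750; Unit 1B: $75,675; Unit 2C: $81,900; Unit 1A: $52,525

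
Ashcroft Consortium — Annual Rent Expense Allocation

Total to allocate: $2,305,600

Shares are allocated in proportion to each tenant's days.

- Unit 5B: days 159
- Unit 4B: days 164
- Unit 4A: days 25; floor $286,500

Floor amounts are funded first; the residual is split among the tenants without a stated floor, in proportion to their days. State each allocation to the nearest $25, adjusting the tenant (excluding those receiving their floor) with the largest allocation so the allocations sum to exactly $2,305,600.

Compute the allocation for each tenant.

Unit 5B: $993,925 | Unit 4B: $1,025,175 | Unit 4A: $286,500

Guaranteed amounts: Unit 4A $286,500. Residual $2,019,100.
Residual split over remaining days 323: Unit 5B 993,922.29 → $993,925; Unit 4B 1,025,177.71 → $1,025,175.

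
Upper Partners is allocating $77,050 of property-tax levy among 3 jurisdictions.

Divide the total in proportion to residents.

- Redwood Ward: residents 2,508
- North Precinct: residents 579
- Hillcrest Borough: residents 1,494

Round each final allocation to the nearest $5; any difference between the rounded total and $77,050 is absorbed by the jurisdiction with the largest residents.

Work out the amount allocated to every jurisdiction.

Total residents = 2,508 + 579 + 1,494 = 4,581.
Proportional shares: Redwood Ward 42,183.24; North Precinct 9,738.47; Hillcrest Borough 25,128.29.
Rounded to nearest $5: Redwood Ward $42,185; North Precinct $9,740; Hillcrest Borough $25,130. Sum = $77,055.
Difference $77,050 − $77,055 = −$5 applied to largest residents (Redwood Ward): Redwood Ward becomes $42,180.

Redwood Ward: $42,180; North Precinct: $9,740; Hillcrest Borough: $25,130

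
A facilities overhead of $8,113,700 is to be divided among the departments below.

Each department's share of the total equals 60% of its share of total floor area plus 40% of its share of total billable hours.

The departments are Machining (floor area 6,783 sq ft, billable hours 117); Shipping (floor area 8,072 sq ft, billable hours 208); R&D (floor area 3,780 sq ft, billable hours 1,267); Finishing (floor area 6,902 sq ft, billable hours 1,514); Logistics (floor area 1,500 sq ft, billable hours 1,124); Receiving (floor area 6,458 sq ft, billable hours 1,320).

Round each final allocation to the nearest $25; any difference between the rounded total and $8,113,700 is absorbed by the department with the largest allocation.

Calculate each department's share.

Floor area total 33,495; billable hours total 5,550.
Composite weights (60% floor area + 40% billable hours): Machining 0.1299; Shipping 0.1596; R&D 0.1590; Finishing 0.2328; Logistics 0.1079; Receiving 0.2108.
Pro-rata amounts: Machining 1,054,270.93; Shipping 1,294,830.55; R&D 1,290,296.67; Finishing 1,888,491.92; Logistics 875,295.34; Receiving 1,710,514.60.
At nearest $25: Machining $1,054,275; Shipping $1,294,825; R&D $1,290,300; Finishing $1,888,500; Logistics $875,300; Receiving $1,710,525. Sum = $8,113,725.
Difference $8,113,700 − $8,113,725 = −$25 applied to largest allocation (Finishing): Finishing becomes $1,888,475.

Machining: $1,054,275 · Shipping: $1,294,825 · R&D: $1,290,300 · Finishing: $1,888,475 · Logistics: $875,300 · Receiving: $1,710,525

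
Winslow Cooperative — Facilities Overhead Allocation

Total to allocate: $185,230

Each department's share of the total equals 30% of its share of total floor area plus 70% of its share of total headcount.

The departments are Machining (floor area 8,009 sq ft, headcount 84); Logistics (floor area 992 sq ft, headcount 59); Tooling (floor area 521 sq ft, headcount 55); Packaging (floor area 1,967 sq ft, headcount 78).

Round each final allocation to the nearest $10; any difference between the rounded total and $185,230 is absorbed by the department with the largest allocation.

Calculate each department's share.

Machining: $78,190 · Logistics: $32,520 · Tooling: $28,360 · Packaging: $46,160

Totals — floor area 11,489, headcount 276.
Composite weights (30% floor area + 70% headcount): Machining 0.4222; Logistics 0.1755; Tooling 0.1531; Packaging 0.2492.
Raw shares: Machining 78,199.28; Logistics 32,515.41; Tooling 28,358.17; Packaging 46,157.14.
At nearest $10: Machining $78,200; Logistics $32,520; Tooling $28,360; Packaging $46,160. Sum = $185,240.
Difference $185,230 − $185,240 = −$10 applied to largest allocation (Machining): Machining becomes $78,190.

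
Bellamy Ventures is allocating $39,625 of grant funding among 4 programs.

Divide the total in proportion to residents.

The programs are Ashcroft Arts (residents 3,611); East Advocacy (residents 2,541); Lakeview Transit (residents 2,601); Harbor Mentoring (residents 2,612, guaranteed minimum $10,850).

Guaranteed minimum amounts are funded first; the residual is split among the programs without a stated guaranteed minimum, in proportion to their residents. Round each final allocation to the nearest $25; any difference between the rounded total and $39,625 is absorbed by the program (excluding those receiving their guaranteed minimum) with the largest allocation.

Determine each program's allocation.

Minimums first: Harbor Mentoring $10,850. Remaining pool $28,775.
Remaining pool split over remaining residents 8,753: Ashcroft Arts 11,870.96 → $11,875; East Advocacy 8,353.40 → $8,350; Lakeview Transit 8,550.64 → $8,550.

Ashcroft Arts: $11,875; East Advocacy: $8,350; Lakeview Transit: $8,550; Harbor Mentoring: $10,850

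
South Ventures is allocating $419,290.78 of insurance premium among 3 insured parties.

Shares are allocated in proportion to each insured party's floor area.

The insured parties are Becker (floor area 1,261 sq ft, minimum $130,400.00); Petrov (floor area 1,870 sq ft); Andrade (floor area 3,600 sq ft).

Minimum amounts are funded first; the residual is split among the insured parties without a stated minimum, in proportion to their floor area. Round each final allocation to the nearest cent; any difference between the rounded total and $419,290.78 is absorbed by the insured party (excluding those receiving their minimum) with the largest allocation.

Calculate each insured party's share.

Becker: $130,400.00 | Petrov: $98,761.56 | Andrade: $190,129.22

Fund the minimums — Becker $130,400.00. Balance $288,890.78.
Balance split over remaining floor area 5,470: Petrov 98,761.5646 → $98,761.56; Andrade 190,129.2154 → $190,129.22.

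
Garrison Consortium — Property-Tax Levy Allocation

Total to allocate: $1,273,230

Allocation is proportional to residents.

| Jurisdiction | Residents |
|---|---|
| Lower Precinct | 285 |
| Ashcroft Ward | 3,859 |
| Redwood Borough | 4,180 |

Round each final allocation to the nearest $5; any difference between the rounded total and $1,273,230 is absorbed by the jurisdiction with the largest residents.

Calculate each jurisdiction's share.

Total residents = 8,324.
Pro-rata amounts: Lower Precinct 285/8,324 × $1,273,230 = 43,593.29; Ashcroft Ward 3,859/8,324 × $1,273,230 = 590,268.45; Redwood Borough 4,180/8,324 × $1,273,230 = 639,368.26.
After rounding ($5): Lower Precinct $43,595; Ashcroft Ward $590,270; Redwood Borough $639,370. Sum = $1,273,235.
Difference $1,273,230 − $1,273,235 = −$5 applied to largest residents (Redwood Borough): Redwood Borough becomes $639,365.

Lower Precinct: $43,595 | Ashcroft Ward: $590,270 | Redwood Borough: $639,365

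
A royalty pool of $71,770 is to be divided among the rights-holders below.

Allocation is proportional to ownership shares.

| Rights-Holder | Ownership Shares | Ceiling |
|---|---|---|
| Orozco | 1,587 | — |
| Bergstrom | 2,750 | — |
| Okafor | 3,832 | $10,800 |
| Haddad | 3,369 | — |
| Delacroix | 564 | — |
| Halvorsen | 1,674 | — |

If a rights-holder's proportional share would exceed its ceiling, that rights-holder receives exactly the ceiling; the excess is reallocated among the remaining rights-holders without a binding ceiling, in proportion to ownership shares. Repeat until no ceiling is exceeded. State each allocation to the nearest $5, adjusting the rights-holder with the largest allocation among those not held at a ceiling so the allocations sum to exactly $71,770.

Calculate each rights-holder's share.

Orozco: $9,730 | Bergstrom: $16,860 | Okafor: $10,800 | Haddad: $20,655 | Delacroix: $3,460 | Halvorsen: $10,265

Ownership shares total: 13,776.
Unconstrained shares: Orozco 8,267.93; Bergstrom 14,326.91; Okafor 19,963.90; Haddad 17,551.77; Delacroix 2,938.32; Halvorsen 8,721.18.
Cap binds for Okafor ($10,800); remaining pool $60,970 reallocated over remaining ownership shares 9,944.
Remaining shares: Orozco 9,730.43 → $9,730; Bergstrom 16,861.17 → $16,860; Haddad 20,656.47 → $20,655; Delacroix 3,458.07 → $3,460; Halvorsen 10,263.86 → $10,265.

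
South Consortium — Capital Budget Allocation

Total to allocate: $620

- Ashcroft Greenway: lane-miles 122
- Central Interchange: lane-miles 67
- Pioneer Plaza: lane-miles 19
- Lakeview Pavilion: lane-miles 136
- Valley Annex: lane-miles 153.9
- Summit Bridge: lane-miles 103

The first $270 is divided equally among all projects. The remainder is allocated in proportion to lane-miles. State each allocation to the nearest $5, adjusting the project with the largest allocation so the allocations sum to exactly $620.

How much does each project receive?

Ashcroft Greenway: $115 | Central Interchange: $85 | Pioneer Plaza: $55 | Lakeview Pavilion: $125 | Valley Annex: $135 | Summit Bridge: $105

First tranche $270 split equally: $45 each.
Remainder $350 by lane-miles (total 600.9): Ashcroft Greenway 71.06 → $70; Central Interchange 39.02 → $40; Pioneer Plaza 11.07 → $10; Lakeview Pavilion 79.21 → $80; Valley Annex 89.64 → $90; Summit Bridge 59.99 → $60.
Totals: Ashcroft Greenway $45 + $70 = $115; Central Interchange $45 + $40 = $85; Pioneer Plaza $45 + $10 = $55; Lakeview Pavilion $45 + $80 = $125; Valley Annex $45 + $90 = $135; Summit Bridge $45 + $60 = $105.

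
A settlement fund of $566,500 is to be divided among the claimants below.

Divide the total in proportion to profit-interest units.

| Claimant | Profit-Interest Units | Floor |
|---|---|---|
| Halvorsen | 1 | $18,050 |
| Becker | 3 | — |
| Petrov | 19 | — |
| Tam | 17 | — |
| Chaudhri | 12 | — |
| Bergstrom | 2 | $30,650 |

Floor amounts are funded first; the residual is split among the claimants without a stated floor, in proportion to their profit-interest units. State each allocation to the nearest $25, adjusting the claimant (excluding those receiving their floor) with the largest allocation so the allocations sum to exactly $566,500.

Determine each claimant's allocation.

Halvorsen: $18,050; Becker: $30,450; Petrov: $192,925; Tam: $172,600; Chaudhri: $121,825; Bergstrom: $30,650

Guaranteed amounts: Halvorsen $18,050; Bergstrom $30,650. Balance $517,800.
Balance split over remaining profit-interest units 51: Becker 30,458.82 → $30,450; Petrov 192,905.88 → $192,900; Tam 172,600.00 → $172,600; Chaudhri 121,835.29 → $121,825.
Rounding difference +$25 applied to Petrov → $192,925.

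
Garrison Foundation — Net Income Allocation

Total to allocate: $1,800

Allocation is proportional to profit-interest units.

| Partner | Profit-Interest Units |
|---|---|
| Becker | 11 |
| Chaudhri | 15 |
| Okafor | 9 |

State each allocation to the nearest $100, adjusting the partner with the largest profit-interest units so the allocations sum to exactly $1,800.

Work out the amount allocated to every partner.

Becker: $600 | Chaudhri: $700 | Okafor: $500

Total profit-interest units = 11 + 15 + 9 = 35.
Pro-rata amounts: Becker 565.71; Chaudhri 771.43; Okafor 462.86.
Rounded to nearest $100: Becker $600; Chaudhri $800; Okafor $500. Sum = $1,900.
Difference $1,800 − $1,900 = −$100 applied to largest profit-interest units (Chaudhri): Chaudhri becomes $700.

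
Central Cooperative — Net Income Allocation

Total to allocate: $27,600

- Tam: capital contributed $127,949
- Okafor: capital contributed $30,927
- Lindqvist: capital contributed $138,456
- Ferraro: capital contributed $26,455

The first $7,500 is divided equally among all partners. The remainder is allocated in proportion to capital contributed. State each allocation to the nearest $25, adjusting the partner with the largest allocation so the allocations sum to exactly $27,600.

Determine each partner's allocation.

$7,500 shared equally gives $1,875 per partner.
Remainder $20,100 by capital contributed (total 323,787): Tam 7,942.80 → $7,950; Okafor 1,919.88 → $1,925; Lindqvist 8,595.05 → $8,600; Ferraro 1,642.27 → $1,650.
Rounding difference −$25 on remainder applied to Lindqvist.
Totals: Tam $1,875 + $7,950 = $9,825; Okafor $1,875 + $1,925 = $3,800; Lindqvist $1,875 + $8,575 = $10,450; Ferraro $1,875 + $1,650 = $3,525.

Tam: $9,825; Okafor: $3,800; Lindqvist: $10,450; Ferraro: $3,525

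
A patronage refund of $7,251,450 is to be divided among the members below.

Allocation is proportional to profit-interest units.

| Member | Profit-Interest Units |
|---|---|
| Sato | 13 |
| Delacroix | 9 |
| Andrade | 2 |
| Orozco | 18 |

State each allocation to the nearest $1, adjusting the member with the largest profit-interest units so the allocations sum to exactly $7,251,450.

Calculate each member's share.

Combined profit-interest units = 42.
Proportional shares: Sato 13/42 × $7,251,450 = 2,244,496.43; Delacroix 9/42 × $7,251,450 = 1,553,882.14; Andrade 2/42 × $7,251,450 = 345,307.14; Orozco 18/42 × $7,251,450 = 3,107,764.29.
After rounding ($1): Sato $2,244,496; Delacroix $1,553,882; Andrade $345,307; Orozco $3,107,764. Sum = $7,251,449.
Difference $7,251,450 − $7,251,449 = +$1 applied to largest profit-interest units (Orozco): Orozco becomes $3,107,765.

Sato: $2,244,496 | Delacroix: $1,553,882 | Andrade: $345,307 | Orozco: $3,107,765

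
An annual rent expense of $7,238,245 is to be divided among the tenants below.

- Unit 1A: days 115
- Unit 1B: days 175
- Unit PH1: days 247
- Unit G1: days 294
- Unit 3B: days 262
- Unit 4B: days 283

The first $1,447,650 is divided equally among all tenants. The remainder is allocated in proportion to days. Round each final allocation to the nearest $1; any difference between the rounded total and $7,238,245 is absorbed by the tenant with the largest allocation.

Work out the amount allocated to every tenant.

Equal tier: $1,447,650 ÷ 6 = $241,275 apiece.
Remainder $5,790,595 by days (total 1,376): Unit 1A 483,952.34 → $483,952; Unit 1B 736,449.22 → $736,449; Unit PH1 1,039,445.47 → $1,039,445; Unit G1 1,237,234.69 → $1,237,235; Unit 3B 1,102,569.69 → $1,102,570; Unit 4B 1,190,943.59 → $1,190,944.
Totals: Unit 1A $241,275 + $483,952 = $725,227; Unit 1B $241,275 + $736,449 = $977,724; Unit PH1 $241,275 + $1,039,445 = $1,280,720; Unit G1 $241,275 + $1,237,235 = $1,478,510; Unit 3B $241,275 + $1,102,570 = $1,343,845; Unit 4B $241,275 + $1,190,944 = $1,432,219.

Unit 1A: $725,227 · Unit 1B: $977,724 · Unit PH1: $1,280,720 · Unit G1: $1,478,510 · Unit 3B: $1,343,845 · Unit 4B: $1,432,219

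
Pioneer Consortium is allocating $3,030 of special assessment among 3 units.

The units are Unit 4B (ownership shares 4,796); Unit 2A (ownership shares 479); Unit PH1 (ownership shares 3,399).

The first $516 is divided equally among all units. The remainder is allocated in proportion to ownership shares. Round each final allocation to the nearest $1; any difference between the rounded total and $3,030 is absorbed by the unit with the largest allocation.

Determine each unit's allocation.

Unit 4B: $1,562 · Unit 2A: $311 · Unit PH1: $1,157

First tranche $516 split equally: $172 each.
Remainder $2,514 by ownership shares (total 8,674): Unit 4B 1,390.03 → $1,390; Unit 2A 138.83 → $139; Unit PH1 985.14 → $985.
Totals: Unit 4B $172 + $1,390 = $1,562; Unit 2A $172 + $139 = $311; Unit PH1 $172 + $985 = $1,157.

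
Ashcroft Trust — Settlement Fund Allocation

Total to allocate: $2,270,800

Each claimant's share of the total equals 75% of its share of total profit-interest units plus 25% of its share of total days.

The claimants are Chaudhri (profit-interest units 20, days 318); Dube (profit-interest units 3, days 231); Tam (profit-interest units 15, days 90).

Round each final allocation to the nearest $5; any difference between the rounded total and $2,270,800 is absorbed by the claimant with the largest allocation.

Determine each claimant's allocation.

Chaudhri: $1,178,885 | Dube: $339,680 | Tam: $752,235

Totals — profit-interest units 38, days 639.
Blended shares (75% profit-interest units + 25% days): Chaudhri 0.5191; Dube 0.1496; Tam 0.3313.
Unrounded shares: Chaudhri 1,178,885.79; Dube 339,680.15; Tam 752,234.06.
After rounding ($5): Chaudhri $1,178,885; Dube $339,680; Tam $752,235. Sum = $2,270,800.
No rounding difference to absorb.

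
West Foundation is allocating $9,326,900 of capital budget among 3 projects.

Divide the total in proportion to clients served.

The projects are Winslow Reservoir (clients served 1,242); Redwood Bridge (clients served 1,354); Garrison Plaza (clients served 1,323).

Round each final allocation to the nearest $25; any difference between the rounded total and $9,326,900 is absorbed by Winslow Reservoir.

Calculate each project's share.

Total clients served = 3,919.
Unrounded shares: Winslow Reservoir 1,242/3,919 × $9,326,900 = 2,955,858.59; Redwood Bridge 1,354/3,919 × $9,326,900 = 3,222,409.44; Garrison Plaza 1,323/3,919 × $9,326,900 = 3,148,631.97.
Rounded to nearest $25: Winslow Reservoir $2,955,850; Redwood Bridge $3,222,400; Garrison Plaza $3,148,625. Sum = $9,326,875.
Difference $9,326,900 − $9,326,875 = +$25 applied to Winslow Reservoir: Winslow Reservoir becomes $2,955,875.

Winslow Reservoir: $2,955,875 · Redwood Bridge: $3,222,400 · Garrison Plaza: $3,148,625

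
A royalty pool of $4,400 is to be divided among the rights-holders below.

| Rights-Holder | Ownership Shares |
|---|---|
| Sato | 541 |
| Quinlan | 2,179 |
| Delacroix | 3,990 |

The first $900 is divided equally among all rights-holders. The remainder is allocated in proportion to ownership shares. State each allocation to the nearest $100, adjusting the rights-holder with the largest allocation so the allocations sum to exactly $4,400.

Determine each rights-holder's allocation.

Sato: $600; Quinlan: $1,400; Delacroix: $2,400

First tranche $900 split equally: $300 each.
Remainder $3,500 by ownership shares (total 6,710): Sato 282.19 → $300; Quinlan 1,136.59 → $1,100; Delacroix 2,081.22 → $2,100.
Totals: Sato $300 + $300 = $600; Quinlan $300 + $1,100 = $1,400; Delacroix $300 + $2,100 = $2,400.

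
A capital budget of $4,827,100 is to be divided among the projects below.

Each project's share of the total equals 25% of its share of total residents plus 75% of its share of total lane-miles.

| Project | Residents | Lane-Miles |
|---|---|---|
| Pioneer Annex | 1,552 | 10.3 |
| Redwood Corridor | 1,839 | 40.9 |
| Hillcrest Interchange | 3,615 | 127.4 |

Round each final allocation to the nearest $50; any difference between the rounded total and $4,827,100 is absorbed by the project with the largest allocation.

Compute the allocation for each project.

Pioneer Annex: $476,100 · Redwood Corridor: $1,145,850 · Hillcrest Interchange: $3,205,150

Totals — residents 7,006, lane-miles 178.6.
Blended shares (25% residents + 75% lane-miles): Pioneer Annex 0.0986; Redwood Corridor 0.2374; Hillcrest Interchange 0.6640.
Pro-rata amounts: Pioneer Annex 476,117.06; Redwood Corridor 1,145,832.11; Hillcrest Interchange 3,205,150.84.
After rounding ($50): Pioneer Annex $476,100; Redwood Corridor $1,145,850; Hillcrest Interchange $3,205,150. Sum = $4,827,100.
Sum already equals the total — no adjustment.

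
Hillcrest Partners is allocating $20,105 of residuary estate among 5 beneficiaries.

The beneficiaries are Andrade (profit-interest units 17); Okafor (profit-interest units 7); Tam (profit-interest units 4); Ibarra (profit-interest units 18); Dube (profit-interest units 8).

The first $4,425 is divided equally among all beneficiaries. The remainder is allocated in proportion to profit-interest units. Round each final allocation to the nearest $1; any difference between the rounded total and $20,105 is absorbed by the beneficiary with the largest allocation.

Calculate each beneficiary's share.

Andrade: $5,821 | Okafor: $2,918 | Tam: $2,046 | Ibarra: $6,112 | Dube: $3,208

Equal tier: $4,425 ÷ 5 = $885 apiece.
Remainder $15,680 by profit-interest units (total 54): Andrade 4,936.30 → $4,936; Okafor 2,032.59 → $2,033; Tam 1,161.48 → $1,161; Ibarra 5,226.67 → $5,227; Dube 2,322.96 → $2,323.
Totals: Andrade $885 + $4,936 = $5,821; Okafor $885 + $2,033 = $2,918; Tam $885 + $1,161 = $2,046; Ibarra $885 + $5,227 = $6,112; Dube $885 + $2,323 = $3,208.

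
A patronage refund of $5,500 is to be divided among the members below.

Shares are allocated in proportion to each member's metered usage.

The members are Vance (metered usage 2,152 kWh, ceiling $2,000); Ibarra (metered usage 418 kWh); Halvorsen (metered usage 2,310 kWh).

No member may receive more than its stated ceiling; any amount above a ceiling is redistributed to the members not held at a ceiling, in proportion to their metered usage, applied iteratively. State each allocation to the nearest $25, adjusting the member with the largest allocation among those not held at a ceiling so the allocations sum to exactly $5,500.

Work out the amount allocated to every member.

Vance: $2,000 · Ibarra: $525 · Halvorsen: $2,975

Metered usage total: 4,880.
Proportional shares (ignoring caps): Vance 2,425.41; Ibarra 471.11; Halvorsen 2,603.48.
Capped: Vance ($2,000); residual $3,500 reallocated over remaining metered usage 2,728.
Shares after redistribution: Ibarra 536.29 → $525; Halvorsen 2,963.71 → $2,975.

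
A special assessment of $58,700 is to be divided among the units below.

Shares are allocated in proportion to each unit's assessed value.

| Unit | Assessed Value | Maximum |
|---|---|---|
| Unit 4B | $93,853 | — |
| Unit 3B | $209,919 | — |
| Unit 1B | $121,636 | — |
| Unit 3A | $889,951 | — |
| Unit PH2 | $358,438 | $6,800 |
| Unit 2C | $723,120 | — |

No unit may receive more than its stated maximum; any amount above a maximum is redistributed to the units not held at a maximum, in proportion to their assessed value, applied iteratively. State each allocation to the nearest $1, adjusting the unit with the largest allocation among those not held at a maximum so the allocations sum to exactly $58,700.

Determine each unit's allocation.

Combined assessed value = 2,396,917.
Unconstrained shares: Unit 4B 2,298.44; Unit 3B 5,140.87; Unit 1B 2,978.84; Unit 3A 21,794.72; Unit PH2 8,778.07; Unit 2C 17,709.06.
Capped: Unit PH2 ($6,800); residual $51,900 reallocated over remaining assessed value 2,038,479.
Redistributed shares: Unit 4B 2,389.51 → $2,390; Unit 3B 5,344.57 → $5,345; Unit 1B 3,096.87 → $3,097; Unit 3A 22,658.29 → $22,658; Unit 2C 18,410.75 → $18,411.
Rounding difference −$1 applied to Unit 3A → $22,657.

Unit 4B: $2,390 · Unit 3B: $5,345 · Unit 1B: $3,097 · Unit 3A: $22,657 · Unit PH2: $6,800 · Unit 2C: $18,411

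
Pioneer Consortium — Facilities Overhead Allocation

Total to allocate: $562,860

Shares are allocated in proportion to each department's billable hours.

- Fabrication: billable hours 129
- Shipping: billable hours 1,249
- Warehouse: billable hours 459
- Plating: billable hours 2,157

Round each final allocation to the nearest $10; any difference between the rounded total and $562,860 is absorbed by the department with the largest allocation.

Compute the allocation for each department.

Combined billable hours = 3,994.
Raw shares: Fabrication 129/3,994 × $562,860 = 18,179.50; Shipping 1,249/3,994 × $562,860 = 176,017.06; Warehouse 459/3,994 × $562,860 = 64,685.21; Plating 2,157/3,994 × $562,860 = 303,978.22.
Rounded to nearest $10: Fabrication $18,180; Shipping $176,020; Warehouse $64,690; Plating $303,980. Sum = $562,870.
Difference $562,860 − $562,870 = −$10 applied to largest allocation (Plating): Plating becomes $303,970.

Fabrication: $18,180 | Shipping: $176,020 | Warehouse: $64,690 | Plating: $303,970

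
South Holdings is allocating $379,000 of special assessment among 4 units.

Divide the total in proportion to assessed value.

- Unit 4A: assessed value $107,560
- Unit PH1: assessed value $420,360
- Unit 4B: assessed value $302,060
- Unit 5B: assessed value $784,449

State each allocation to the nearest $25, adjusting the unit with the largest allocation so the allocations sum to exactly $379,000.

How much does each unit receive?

Unit 4A: $25,250; Unit PH1: $98,675; Unit 4B: $70,900; Unit 5B: $184,175

Total assessed value = 1,614,429.
Raw shares: Unit 4A 107,560/1,614,429 × $379,000 = 25,250.56; Unit PH1 420,360/1,614,429 × $379,000 = 98,682.84; Unit 4B 302,060/1,614,429 × $379,000 = 70,910.98; Unit 5B 784,449/1,614,429 × $379,000 = 184,155.62.
At nearest $25: Unit 4A $25,250; Unit PH1 $98,675; Unit 4B $70,900; Unit 5B $184,150. Sum = $378,975.
Difference $379,000 − $378,975 = +$25 applied to largest allocation (Unit 5B): Unit 5B becomes $184,175.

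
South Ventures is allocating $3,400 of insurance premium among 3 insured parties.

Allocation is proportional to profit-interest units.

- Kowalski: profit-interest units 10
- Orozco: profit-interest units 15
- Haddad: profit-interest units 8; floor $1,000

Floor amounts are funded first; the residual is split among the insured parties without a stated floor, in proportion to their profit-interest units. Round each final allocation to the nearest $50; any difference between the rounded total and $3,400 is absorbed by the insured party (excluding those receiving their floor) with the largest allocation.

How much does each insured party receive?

Minimums first: Haddad $1,000. Remaining pool $2,400.
Remaining pool split over remaining profit-interest units 25: Kowalski 960.00 → $950; Orozco 1,440.00 → $1,450.

Kowalski: $950 | Orozco: $1,450 | Haddad: $1,000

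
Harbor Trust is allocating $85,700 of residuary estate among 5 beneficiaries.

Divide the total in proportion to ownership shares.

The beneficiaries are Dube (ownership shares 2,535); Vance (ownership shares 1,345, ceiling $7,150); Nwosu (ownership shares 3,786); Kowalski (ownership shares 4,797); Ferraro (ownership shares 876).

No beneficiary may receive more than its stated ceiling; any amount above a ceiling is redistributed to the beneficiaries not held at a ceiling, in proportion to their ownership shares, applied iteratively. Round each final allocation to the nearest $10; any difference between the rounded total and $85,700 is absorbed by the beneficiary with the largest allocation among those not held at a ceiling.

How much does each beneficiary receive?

Dube: $16,600; Vance: $7,150; Nwosu: $24,790; Kowalski: $31,420; Ferraro: $5,740

Sum of ownership shares: 13,339.
Unconstrained shares: Dube 16,286.79; Vance 8,641.31; Nwosu 24,324.18; Kowalski 30,819.62; Ferraro 5,628.10.
Held at cap: Vance ($7,150); balance $78,550 reallocated over remaining ownership shares 11,994.
Shares after redistribution: Dube 16,601.99 → $16,600; Nwosu 24,794.92 → $24,790; Kowalski 31,416.07 → $31,420; Ferraro 5,737.02 → $5,740.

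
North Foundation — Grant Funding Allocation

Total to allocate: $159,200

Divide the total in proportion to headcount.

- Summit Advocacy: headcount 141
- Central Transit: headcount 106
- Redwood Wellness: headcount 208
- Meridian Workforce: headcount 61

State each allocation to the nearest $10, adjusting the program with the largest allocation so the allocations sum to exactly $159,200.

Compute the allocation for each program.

Total headcount = 516.
Proportional shares: Summit Advocacy 141/516 × $159,200 = 43,502.33; Central Transit 106/516 × $159,200 = 32,703.88; Redwood Wellness 208/516 × $159,200 = 64,173.64; Meridian Workforce 61/516 × $159,200 = 18,820.16.
Rounded to nearest $10: Summit Advocacy $43,500; Central Transit $32,700; Redwood Wellness $64,170; Meridian Workforce $18,820. Sum = $159,190.
Difference $159,200 − $159,190 = +$10 applied to largest allocation (Redwood Wellness): Redwood Wellness becomes $64,180.

Summit Advocacy: $43,500 | Central Transit: $32,700 | Redwood Wellness: $64,180 | Meridian Workforce: $18,820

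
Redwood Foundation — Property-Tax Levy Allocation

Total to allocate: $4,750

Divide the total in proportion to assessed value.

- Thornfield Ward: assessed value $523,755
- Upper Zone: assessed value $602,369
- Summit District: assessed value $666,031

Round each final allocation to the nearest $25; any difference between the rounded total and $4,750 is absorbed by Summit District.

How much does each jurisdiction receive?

Total assessed value = 1,792,155.
Unrounded shares: Thornfield Ward 523,755/1,792,155 × $4,750 = 1,388.18; Upper Zone 602,369/1,792,155 × $4,750 = 1,596.54; Summit District 666,031/1,792,155 × $4,750 = 1,765.28.
After rounding ($25): Thornfield Ward $1,400; Upper Zone $1,600; Summit District $1,775. Sum = $4,775.
Difference $4,750 − $4,775 = −$25 applied to Summit District: Summit District becomes $1,750.

Thornfield Ward: $1,400 · Upper Zone: $1,600 · Summit District: $1,750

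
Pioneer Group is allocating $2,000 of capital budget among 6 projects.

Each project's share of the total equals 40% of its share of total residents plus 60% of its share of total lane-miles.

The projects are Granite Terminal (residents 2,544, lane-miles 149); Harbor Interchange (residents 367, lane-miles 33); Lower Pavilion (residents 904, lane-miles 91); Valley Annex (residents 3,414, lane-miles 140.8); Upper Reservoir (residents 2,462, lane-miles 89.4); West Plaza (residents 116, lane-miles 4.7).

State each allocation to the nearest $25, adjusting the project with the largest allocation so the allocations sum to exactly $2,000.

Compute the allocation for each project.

Totals — residents 9,807, lane-miles 507.9.
Combined weights (40% residents + 60% lane-miles): Granite Terminal 0.2798; Harbor Interchange 0.0540; Lower Pavilion 0.1444; Valley Annex 0.3056; Upper Reservoir 0.2060; West Plaza 0.0103.
Raw shares: Granite Terminal 559.56; Harbor Interchange 107.91; Lower Pavilion 288.75; Valley Annex 611.16; Upper Reservoir 412.06; West Plaza 20.57.
After rounding ($25): Granite Terminal $550; Harbor Interchange $100; Lower Pavilion $300; Valley Annex $600; Upper Reservoir $400; West Plaza $25. Sum = $1,975.
Difference $2,000 − $1,975 = +$25 applied to largest allocation (Valley Annex): Valley Annex becomes $625.

Granite Terminal: $550 · Harbor Interchange: $100 · Lower Pavilion: $300 · Valley Annex: $625 · Upper Reservoir: $400 · West Plaza: $25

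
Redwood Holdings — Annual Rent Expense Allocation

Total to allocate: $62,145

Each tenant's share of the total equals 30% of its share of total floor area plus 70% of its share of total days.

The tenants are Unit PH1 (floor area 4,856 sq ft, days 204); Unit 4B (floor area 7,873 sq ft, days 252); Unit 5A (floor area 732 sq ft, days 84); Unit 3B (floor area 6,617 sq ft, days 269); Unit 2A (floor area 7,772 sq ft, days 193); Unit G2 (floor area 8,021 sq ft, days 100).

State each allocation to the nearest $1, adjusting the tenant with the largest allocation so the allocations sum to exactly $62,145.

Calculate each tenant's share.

Unit PH1: $10,577 · Unit 4B: $14,040 · Unit 5A: $3,696 · Unit 3B: $14,058 · Unit 2A: $11,658 · Unit G2: $8,116

Floor area total 35,871; days total 1,102.
Composite weights (30% floor area + 70% days): Unit PH1 0.1702; Unit 4B 0.2259; Unit 5A 0.0595; Unit 3B 0.2262; Unit 2A 0.1876; Unit G2 0.1306.
Unrounded shares: Unit PH1 10,576.75; Unit 4B 14,039.60; Unit 5A 3,696.35; Unit 3B 14,057.89; Unit 2A 11,658.08; Unit G2 8,116.32.
Rounded to nearest $1: Unit PH1 $10,577; Unit 4B $14,040; Unit 5A $3,696; Unit 3B $14,058; Unit 2A $11,658; Unit G2 $8,116. Sum = $62,145.
Sum already equals the total — no adjustment.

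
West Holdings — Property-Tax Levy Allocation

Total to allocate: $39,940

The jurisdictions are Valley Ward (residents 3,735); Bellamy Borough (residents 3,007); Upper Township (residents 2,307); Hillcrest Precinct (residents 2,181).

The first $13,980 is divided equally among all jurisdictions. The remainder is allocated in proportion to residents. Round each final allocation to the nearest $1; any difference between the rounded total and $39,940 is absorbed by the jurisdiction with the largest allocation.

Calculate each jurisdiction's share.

Equal tier: $13,980 ÷ 4 = $3,495 apiece.
Remainder $25,960 by residents (total 11,230): Valley Ward 8,634.07 → $8,634; Bellamy Borough 6,951.18 → $6,951; Upper Township 5,333.01 → $5,333; Hillcrest Precinct 5,041.74 → $5,042.
Totals: Valley Ward $3,495 + $8,634 = $12,129; Bellamy Borough $3,495 + $6,951 = $10,446; Upper Township $3,495 + $5,333 = $8,828; Hillcrest Precinct $3,495 + $5,042 = $8,537.

Valley Ward: $12,129; Bellamy Borough: $10,446; Upper Township: $8,828; Hillcrest Precinct: $8,537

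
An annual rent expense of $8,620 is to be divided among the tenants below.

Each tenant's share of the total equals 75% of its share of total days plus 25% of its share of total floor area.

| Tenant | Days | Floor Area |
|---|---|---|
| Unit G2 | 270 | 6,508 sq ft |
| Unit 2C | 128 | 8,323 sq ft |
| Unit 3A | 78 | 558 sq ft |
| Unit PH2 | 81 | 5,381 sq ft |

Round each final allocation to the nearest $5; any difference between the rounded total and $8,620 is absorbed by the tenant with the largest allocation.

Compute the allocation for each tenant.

Totals — days 557, floor area 20,770.
Composite weights (75% days + 25% floor area): Unit G2 0.4419; Unit 2C 0.2725; Unit 3A 0.1117; Unit PH2 0.1738.
Pro-rata amounts: Unit G2 3,809.08; Unit 2C 2,349.23; Unit 3A 963.23; Unit PH2 1,498.46.
Rounded to nearest $5: Unit G2 $3,810; Unit 2C $2,350; Unit 3A $965; Unit PH2 $1,500. Sum = $8,625.
Difference $8,620 − $8,625 = −$5 applied to largest allocation (Unit G2): Unit G2 becomes $3,805.

Unit G2: $3,805 · Unit 2C: $2,350 · Unit 3A: $965 · Unit PH2: $1,500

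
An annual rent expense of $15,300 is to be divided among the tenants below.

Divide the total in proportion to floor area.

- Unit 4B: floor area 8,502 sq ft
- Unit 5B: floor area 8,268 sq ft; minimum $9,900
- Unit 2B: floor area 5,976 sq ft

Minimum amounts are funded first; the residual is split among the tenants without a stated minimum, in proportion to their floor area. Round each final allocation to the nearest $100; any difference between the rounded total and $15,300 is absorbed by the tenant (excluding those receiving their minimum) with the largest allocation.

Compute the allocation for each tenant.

Guaranteed amounts: Unit 5B $9,900. Remaining pool $5,400.
Remaining pool split over remaining floor area 14,478: Unit 4B 3,171.07 → $3,200; Unit 2B 2,228.93 → $2,200.

Unit 4B: $3,200 · Unit 5B: $9,900 · Unit 2B: $2,200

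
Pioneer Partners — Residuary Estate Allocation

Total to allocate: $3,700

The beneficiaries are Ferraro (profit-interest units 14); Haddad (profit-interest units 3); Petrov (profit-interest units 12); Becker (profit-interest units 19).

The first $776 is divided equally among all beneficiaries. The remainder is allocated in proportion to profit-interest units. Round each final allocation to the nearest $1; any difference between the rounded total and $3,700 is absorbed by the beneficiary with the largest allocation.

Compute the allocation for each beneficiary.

Ferraro: $1,047; Haddad: $377; Petrov: $925; Becker: $1,351

$776 shared equally gives $194 per beneficiary.
Remainder $2,924 by profit-interest units (total 48): Ferraro 852.83 → $853; Haddad 182.75 → $183; Petrov 731.00 → $731; Becker 1,157.42 → $1,157.
Totals: Ferraro $194 + $853 = $1,047; Haddad $194 + $183 = $377; Petrov $194 + $731 = $925; Becker $194 + $1,157 = $1,351.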